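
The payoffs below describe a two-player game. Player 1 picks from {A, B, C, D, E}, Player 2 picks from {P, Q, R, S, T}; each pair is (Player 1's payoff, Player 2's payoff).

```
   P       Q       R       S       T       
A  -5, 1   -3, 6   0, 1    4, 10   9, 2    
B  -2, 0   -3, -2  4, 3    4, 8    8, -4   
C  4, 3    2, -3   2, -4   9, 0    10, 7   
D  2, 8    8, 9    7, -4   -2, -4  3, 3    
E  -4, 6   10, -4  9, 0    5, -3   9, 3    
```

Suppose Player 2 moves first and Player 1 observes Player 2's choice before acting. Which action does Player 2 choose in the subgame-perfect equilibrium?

Player 1 best-responds to each possible Player 2 move:
- P: Player 1 compares -5, -2, 4, 2, -4 and picks C; Player 2 would get 3.
- Q: Player 1 compares -3, -3, 2, 8, 10 and picks E; Player 2 would get -4.
- R: Player 1 compares 0, 4, 2, 7, 9 and picks E; Player 2 would get 0.
- S: Player 1 compares 4, 4, 9, -2, 5 and picks C; Player 2 would get 0.
- T: Player 1 compares 9, 8, 10, 3, 9 and picks C; Player 2 would get 7.
Maximizing over 3, -4, 0, 0, 7, Player 2 chooses T. Subgame-perfect outcome: (C, T) with payoffs (10, 7).

T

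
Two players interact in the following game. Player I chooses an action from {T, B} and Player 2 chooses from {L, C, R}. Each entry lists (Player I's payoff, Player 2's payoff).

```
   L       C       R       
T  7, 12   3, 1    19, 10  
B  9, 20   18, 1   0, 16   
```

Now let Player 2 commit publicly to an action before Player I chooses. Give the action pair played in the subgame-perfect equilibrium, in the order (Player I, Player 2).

(B, L)

Player I best-responds to each possible Player 2 move:
- L: BR = B, leader payoff 20.
- C: BR = B, leader payoff 1.
- R: BR = T, leader payoff 10.
Maximizing over 20, 1, 10, Player 2 chooses L. Subgame-perfect outcome: (B, L) with payoffs (9, 20).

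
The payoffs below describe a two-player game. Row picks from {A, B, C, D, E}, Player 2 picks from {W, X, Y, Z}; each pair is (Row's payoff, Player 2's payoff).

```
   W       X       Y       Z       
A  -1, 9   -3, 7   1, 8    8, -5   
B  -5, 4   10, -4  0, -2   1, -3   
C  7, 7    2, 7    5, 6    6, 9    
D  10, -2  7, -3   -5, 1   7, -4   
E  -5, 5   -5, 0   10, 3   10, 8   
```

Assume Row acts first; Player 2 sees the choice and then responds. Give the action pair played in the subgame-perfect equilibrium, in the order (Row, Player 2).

(E, Z)

Player 2 best-responds to each possible Row move:
- A: BR = W, leader payoff -1.
- B: BR = W, leader payoff -5.
- C: BR = Z, leader payoff 6.
- D: BR = Y, leader payoff -5.
- E: BR = Z, leader payoff 10.
Maximizing over -1, -5, 6, -5, 10, Row chooses E. Subgame-perfect outcome: (E, Z) with payoffs (10, 8).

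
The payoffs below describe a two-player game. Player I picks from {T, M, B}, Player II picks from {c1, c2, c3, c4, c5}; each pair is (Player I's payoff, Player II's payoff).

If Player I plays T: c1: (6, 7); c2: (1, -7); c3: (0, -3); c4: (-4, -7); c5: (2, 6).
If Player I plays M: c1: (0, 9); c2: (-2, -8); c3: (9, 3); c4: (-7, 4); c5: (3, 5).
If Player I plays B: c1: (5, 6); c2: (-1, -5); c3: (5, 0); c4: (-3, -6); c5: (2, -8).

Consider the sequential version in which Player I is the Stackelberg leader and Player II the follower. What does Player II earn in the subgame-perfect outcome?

7

Solve by backward induction (Player I leads).
- T: BR = c1, leader payoff 6.
- M: BR = c1, leader payoff 0.
- B: BR = c1, leader payoff 5.
Among 6, 0, 5, the best is 6 at T. Subgame-perfect outcome: (T, c1) with payoffs (6, 7).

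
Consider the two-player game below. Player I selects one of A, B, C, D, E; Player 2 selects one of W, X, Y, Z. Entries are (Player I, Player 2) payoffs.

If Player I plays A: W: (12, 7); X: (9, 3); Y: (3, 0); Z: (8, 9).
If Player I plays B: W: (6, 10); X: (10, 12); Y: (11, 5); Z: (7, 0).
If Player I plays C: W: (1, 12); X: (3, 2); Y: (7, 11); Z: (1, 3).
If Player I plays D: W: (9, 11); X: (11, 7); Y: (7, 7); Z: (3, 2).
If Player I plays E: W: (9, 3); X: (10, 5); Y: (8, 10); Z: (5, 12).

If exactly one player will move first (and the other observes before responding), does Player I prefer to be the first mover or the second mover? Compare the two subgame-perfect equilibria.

If Player I leads: Player 2's best replies are A→Z, B→X, C→W, D→W, E→Z; Player I's induced payoffs 8, 10, 1, 9, 5; outcome (B, X), payoffs (10, 12).
If Player 2 leads: Player I's best replies are W→A, X→D, Y→B, Z→A; Player 2's induced payoffs 7, 7, 5, 9; outcome (A, Z), payoffs (8, 9).
Player I gets 10 moving first and 8 moving second, so Player I prefers to move first.

first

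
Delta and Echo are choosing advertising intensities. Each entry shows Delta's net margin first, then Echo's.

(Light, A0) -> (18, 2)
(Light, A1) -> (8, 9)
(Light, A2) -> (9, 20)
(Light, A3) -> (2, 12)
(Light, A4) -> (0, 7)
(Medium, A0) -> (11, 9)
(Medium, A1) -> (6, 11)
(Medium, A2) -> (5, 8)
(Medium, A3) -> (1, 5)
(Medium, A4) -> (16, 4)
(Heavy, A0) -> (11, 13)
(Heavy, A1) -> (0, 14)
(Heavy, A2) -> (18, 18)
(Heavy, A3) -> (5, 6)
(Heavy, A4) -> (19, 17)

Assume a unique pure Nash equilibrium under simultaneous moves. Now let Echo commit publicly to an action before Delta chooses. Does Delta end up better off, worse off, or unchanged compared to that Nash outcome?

unchanged

Delta best-responds to each possible Echo move:
- A0 → Delta plays Light (best of 18, 11, 11); Echo gets 2.
- A1 → Delta plays Light (best of 8, 6, 0); Echo gets 9.
- A2 → Delta plays Heavy (best of 9, 5, 18); Echo gets 18.
- A3 → Delta plays Heavy (best of 2, 1, 5); Echo gets 6.
- A4 → Delta plays Heavy (best of 0, 16, 19); Echo gets 17.
Among 2, 9, 18, 6, 17, the best is 18 at A2. Subgame-perfect outcome: (Heavy, A2) with payoffs (18, 18).
Under simultaneous play:
Delta's best replies: A0→Light; A1→Light; A2→Heavy; A3→Heavy; A4→Heavy.
Echo's best replies: Light→A2; Medium→A1; Heavy→A2.
The unique mutual best reply is (Heavy, A2), giving (18, 18).
Delta earns 18 sequentially versus 18 at the Nash outcome: unchanged.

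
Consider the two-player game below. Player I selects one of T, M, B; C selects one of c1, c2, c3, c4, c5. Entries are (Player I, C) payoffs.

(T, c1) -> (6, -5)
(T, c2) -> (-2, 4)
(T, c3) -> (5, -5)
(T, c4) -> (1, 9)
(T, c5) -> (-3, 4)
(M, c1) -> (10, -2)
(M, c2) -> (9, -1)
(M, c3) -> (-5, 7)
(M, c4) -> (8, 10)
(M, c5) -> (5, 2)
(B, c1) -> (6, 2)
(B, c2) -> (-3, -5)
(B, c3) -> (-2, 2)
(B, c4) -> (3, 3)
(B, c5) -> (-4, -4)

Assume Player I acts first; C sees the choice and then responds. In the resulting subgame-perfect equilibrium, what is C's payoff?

10

Backward induction with Player I moving first.
- T: BR = c4, leader payoff 1.
- M: BR = c4, leader payoff 8.
- B: BR = c4, leader payoff 3.
Among 1, 8, 3, the best is 8 at M. Subgame-perfect outcome: (M, c4) with payoffs (8, 10).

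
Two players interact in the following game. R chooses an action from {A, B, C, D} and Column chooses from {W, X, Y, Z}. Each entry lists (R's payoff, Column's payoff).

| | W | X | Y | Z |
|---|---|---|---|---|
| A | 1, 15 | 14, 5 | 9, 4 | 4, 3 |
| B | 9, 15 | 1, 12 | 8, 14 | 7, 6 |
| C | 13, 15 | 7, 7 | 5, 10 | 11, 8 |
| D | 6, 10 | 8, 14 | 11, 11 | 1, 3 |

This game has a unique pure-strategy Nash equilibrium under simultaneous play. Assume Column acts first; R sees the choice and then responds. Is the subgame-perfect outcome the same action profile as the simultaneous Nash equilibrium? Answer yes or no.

yes

R best-responds to each possible Column move:
- W: BR = C, leader payoff 15.
- X: BR = A, leader payoff 5.
- Y: BR = D, leader payoff 11.
- Z: BR = C, leader payoff 8.
Column's induced payoffs are 15, 5, 11, 8, so Column commits to W. Subgame-perfect outcome: (C, W) with payoffs (13, 15).
Under simultaneous play:
R's best replies: W→C; X→A; Y→D; Z→C.
Column's best replies: A→W; B→W; C→W; D→X.
Only (C, W) has each player best-responding; Nash payoffs (13, 15).
Sequential outcome (C, W) coincides with the Nash profile (C, W).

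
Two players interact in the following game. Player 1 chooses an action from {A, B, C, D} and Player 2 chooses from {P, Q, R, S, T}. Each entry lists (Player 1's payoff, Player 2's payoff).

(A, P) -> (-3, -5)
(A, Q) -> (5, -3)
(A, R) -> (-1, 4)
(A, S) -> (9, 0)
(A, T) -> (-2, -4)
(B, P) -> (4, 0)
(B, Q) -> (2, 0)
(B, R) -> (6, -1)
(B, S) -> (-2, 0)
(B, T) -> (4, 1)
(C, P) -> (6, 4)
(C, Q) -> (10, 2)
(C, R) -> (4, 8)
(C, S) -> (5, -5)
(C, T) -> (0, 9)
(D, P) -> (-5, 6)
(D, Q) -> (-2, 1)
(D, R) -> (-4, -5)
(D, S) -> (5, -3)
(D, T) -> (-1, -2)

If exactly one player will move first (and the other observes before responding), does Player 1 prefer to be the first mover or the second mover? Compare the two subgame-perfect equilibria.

second

If Player 1 leads: Player 2's best replies are A→R, B→T, C→T, D→P; Player 1's induced payoffs -1, 4, 0, -5; outcome (B, T), payoffs (4, 1).
If Player 2 leads: Player 1's best replies are P→C, Q→C, R→B, S→A, T→B; Player 2's induced payoffs 4, 2, -1, 0, 1; outcome (C, P), payoffs (6, 4).
Player 1 gets 4 moving first and 6 moving second, so Player 1 prefers to move second.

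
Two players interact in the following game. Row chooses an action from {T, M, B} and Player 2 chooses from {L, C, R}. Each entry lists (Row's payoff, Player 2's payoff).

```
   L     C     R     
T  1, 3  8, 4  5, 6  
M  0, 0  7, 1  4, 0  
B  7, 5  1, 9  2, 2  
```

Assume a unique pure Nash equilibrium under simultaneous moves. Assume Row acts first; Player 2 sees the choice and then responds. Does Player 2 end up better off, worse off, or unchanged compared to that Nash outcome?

Backward induction with Row moving first.
- T → Player 2 plays R (best of 3, 4, 6); Row gets 5.
- M → Player 2 plays C (best of 0, 1, 0); Row gets 7.
- B → Player 2 plays C (best of 5, 9, 2); Row gets 1.
Maximizing over 5, 7, 1, Row chooses M. Subgame-perfect outcome: (M, C) with payoffs (7, 1).
Under simultaneous play:
Row's best replies: L→B; C→T; R→T.
Player 2's best replies: T→R; M→C; B→C.
The unique mutual best reply is (T, R), giving (5, 6).
Player 2 earns 1 sequentially versus 6 at the Nash outcome: worse off.

worse off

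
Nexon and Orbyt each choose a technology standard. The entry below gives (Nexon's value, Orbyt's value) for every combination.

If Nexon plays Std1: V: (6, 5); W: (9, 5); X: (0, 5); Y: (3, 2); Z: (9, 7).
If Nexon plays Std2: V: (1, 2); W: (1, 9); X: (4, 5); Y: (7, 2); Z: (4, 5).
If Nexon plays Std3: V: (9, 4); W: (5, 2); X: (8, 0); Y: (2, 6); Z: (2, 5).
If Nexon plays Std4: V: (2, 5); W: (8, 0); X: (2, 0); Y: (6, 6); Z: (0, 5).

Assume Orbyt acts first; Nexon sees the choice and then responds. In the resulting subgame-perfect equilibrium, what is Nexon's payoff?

9

Backward induction with Orbyt moving first.
- V: Nexon compares 6, 1, 9, 2 and picks Std3; Orbyt would get 4.
- W: Nexon compares 9, 1, 5, 8 and picks Std1; Orbyt would get 5.
- X: Nexon compares 0, 4, 8, 2 and picks Std3; Orbyt would get 0.
- Y: Nexon compares 3, 7, 2, 6 and picks Std2; Orbyt would get 2.
- Z: Nexon compares 9, 4, 2, 0 and picks Std1; Orbyt would get 7.
Among 4, 5, 0, 2, 7, the best is 7 at Z. Subgame-perfect outcome: (Std1, Z) with payoffs (9, 7).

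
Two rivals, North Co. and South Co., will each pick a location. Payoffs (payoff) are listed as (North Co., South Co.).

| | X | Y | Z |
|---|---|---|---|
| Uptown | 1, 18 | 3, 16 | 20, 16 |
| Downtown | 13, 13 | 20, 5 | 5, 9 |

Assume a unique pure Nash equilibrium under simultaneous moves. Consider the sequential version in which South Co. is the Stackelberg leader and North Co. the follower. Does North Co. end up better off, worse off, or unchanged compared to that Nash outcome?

better off

North Co. best-responds to each possible South Co. move:
- X: BR = Downtown, leader payoff 13.
- Y: BR = Downtown, leader payoff 5.
- Z: BR = Uptown, leader payoff 16.
Maximizing over 13, 5, 16, South Co. chooses Z. Subgame-perfect outcome: (Uptown, Z) with payoffs (20, 16).
Now find the simultaneous Nash equilibrium.
North Co.'s best replies: X→Downtown; Y→Downtown; Z→Uptown.
South Co.'s best replies: Uptown→X; Downtown→X.
Only (Downtown, X) has each player best-responding; Nash payoffs (13, 13).
North Co. earns 20 sequentially versus 13 at the Nash outcome: better off.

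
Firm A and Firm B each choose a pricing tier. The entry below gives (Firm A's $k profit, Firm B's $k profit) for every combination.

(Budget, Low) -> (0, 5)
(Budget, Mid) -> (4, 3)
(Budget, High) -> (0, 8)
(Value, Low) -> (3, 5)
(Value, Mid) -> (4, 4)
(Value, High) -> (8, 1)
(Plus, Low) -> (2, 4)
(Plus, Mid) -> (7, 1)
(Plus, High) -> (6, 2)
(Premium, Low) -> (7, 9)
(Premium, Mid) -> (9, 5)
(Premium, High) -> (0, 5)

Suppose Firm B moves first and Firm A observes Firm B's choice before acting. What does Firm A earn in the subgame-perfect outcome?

Firm A best-responds to each possible Firm B move:
- Low: Firm A compares 0, 3, 2, 7 and picks Premium; Firm B would get 9.
- Mid: Firm A compares 4, 4, 7, 9 and picks Premium; Firm B would get 5.
- High: Firm A compares 0, 8, 6, 0 and picks Value; Firm B would get 1.
Maximizing over 9, 5, 1, Firm B chooses Low. Subgame-perfect outcome: (Premium, Low) with payoffs (7, 9).

7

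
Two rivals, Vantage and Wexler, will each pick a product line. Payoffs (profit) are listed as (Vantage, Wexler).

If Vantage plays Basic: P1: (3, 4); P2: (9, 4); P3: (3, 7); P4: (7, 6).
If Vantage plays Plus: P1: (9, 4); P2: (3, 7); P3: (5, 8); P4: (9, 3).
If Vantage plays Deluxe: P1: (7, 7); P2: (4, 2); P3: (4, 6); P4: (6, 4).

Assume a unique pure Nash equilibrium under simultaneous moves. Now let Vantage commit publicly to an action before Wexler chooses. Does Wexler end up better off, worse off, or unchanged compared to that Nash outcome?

Backward induction with Vantage moving first.
- Basic → Wexler plays P3 (best of 4, 4, 7, 6); Vantage gets 3.
- Plus → Wexler plays P3 (best of 4, 7, 8, 3); Vantage gets 5.
- Deluxe → Wexler plays P1 (best of 7, 2, 6, 4); Vantage gets 7.
Among 3, 5, 7, the best is 7 at Deluxe. Subgame-perfect outcome: (Deluxe, P1) with payoffs (7, 7).
Now find the simultaneous Nash equilibrium.
Vantage's best replies: P1→Plus; P2→Basic; P3→Plus; P4→Plus.
Wexler's best replies: Basic→P3; Plus→P3; Deluxe→P1.
Only (Plus, P3) has each player best-responding; Nash payoffs (5, 8).
Wexler earns 7 sequentially versus 8 at the Nash outcome: worse off.

worse off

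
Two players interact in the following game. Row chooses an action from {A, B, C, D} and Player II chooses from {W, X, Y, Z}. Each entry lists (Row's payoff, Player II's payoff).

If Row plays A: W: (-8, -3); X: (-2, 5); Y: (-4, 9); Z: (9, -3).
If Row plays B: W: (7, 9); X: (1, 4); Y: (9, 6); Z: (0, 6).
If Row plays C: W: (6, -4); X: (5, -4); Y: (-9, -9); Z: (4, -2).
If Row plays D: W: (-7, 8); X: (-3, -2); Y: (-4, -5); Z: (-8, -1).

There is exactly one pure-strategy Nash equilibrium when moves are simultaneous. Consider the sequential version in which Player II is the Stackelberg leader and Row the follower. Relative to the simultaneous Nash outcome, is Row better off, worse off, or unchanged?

unchanged

Row best-responds to each possible Player II move:
- W → Row plays B (best of -8, 7, 6, -7); Player II gets 9.
- X → Row plays C (best of -2, 1, 5, -3); Player II gets -4.
- Y → Row plays B (best of -4, 9, -9, -4); Player II gets 6.
- Z → Row plays A (best of 9, 0, 4, -8); Player II gets -3.
Maximizing over 9, -4, 6, -3, Player II chooses W. Subgame-perfect outcome: (B, W) with payoffs (7, 9).
Under simultaneous play:
Row's best replies: W→B; X→C; Y→B; Z→A.
Player II's best replies: A→Y; B→W; C→Z; D→W.
The unique mutual best reply is (B, W), giving (7, 9).
Row earns 7 sequentially versus 7 at the Nash outcome: unchanged.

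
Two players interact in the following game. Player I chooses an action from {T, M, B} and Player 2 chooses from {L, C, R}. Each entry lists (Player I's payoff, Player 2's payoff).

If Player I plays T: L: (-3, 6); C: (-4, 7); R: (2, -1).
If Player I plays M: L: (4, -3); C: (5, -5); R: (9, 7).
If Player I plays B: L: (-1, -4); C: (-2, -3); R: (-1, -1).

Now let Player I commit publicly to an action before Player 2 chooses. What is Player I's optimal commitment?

M

Backward induction with Player I moving first.
- T: Player 2 compares 6, 7, -1 and picks C; Player I would get -4.
- M: Player 2 compares -3, -5, 7 and picks R; Player I would get 9.
- B: Player 2 compares -4, -3, -1 and picks R; Player I would get -1.
Player I's induced payoffs are -4, 9, -1, so Player I commits to M. Subgame-perfect outcome: (M, R) with payoffs (9, 7).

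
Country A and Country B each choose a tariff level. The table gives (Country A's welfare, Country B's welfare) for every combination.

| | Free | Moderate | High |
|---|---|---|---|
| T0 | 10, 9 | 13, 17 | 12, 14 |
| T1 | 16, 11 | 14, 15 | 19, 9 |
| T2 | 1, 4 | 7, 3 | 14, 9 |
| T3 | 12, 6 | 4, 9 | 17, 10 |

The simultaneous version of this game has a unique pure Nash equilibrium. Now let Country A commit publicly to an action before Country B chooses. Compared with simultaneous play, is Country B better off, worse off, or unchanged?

worse off

Backward induction with Country A moving first.
- T0: BR = Moderate, leader payoff 13.
- T1: BR = Moderate, leader payoff 14.
- T2: BR = High, leader payoff 14.
- T3: BR = High, leader payoff 17.
Maximizing over 13, 14, 14, 17, Country A chooses T3. Subgame-perfect outcome: (T3, High) with payoffs (17, 10).
Under simultaneous play:
Country A's best replies: Free→T1; Moderate→T1; High→T1.
Country B's best replies: T0→Moderate; T1→Moderate; T2→High; T3→High.
The unique mutual best reply is (T1, Moderate), giving (14, 15).
Country B earns 10 sequentially versus 15 at the Nash outcome: worse off.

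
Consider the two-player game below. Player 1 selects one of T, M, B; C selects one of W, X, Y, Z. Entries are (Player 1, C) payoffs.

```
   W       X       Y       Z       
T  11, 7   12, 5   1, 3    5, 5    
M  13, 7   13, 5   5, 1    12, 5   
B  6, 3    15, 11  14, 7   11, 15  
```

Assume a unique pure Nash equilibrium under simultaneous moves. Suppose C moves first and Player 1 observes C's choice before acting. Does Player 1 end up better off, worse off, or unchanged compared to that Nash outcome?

Player 1 best-responds to each possible C move:
- W → Player 1 plays M (best of 11, 13, 6); C gets 7.
- X → Player 1 plays B (best of 12, 13, 15); C gets 11.
- Y → Player 1 plays B (best of 1, 5, 14); C gets 7.
- Z → Player 1 plays M (best of 5, 12, 11); C gets 5.
Among 7, 11, 7, 5, the best is 11 at X. Subgame-perfect outcome: (B, X) with payoffs (15, 11).
Under simultaneous play:
Player 1's best replies: W→M; X→B; Y→B; Z→M.
C's best replies: T→W; M→W; B→Z.
The unique mutual best reply is (M, W), giving (13, 7).
Player 1 earns 15 sequentially versus 13 at the Nash outcome: better off.

better off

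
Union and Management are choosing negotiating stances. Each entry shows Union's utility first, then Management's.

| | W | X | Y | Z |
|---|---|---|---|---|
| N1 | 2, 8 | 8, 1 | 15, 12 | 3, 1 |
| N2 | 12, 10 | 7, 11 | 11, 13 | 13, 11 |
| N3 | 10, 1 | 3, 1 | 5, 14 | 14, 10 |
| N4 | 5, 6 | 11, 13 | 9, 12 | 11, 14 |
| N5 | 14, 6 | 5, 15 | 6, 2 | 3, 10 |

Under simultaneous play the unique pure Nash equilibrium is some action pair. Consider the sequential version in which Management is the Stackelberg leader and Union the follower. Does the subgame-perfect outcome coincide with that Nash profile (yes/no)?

no

Union best-responds to each possible Management move:
- W → Union plays N5 (best of 2, 12, 10, 5, 14); Management gets 6.
- X → Union plays N4 (best of 8, 7, 3, 11, 5); Management gets 13.
- Y → Union plays N1 (best of 15, 11, 5, 9, 6); Management gets 12.
- Z → Union plays N3 (best of 3, 13, 14, 11, 3); Management gets 10.
Management's induced payoffs are 6, 13, 12, 10, so Management commits to X. Subgame-perfect outcome: (N4, X) with payoffs (11, 13).
For the simultaneous game, intersect best replies.
Union's best replies: W→N5; X→N4; Y→N1; Z→N3.
Management's best replies: N1→Y; N2→Y; N3→Y; N4→Z; N5→X.
Only (N1, Y) has each player best-responding; Nash payoffs (15, 12).
Sequential outcome (N4, X) differs from the Nash profile (N1, Y).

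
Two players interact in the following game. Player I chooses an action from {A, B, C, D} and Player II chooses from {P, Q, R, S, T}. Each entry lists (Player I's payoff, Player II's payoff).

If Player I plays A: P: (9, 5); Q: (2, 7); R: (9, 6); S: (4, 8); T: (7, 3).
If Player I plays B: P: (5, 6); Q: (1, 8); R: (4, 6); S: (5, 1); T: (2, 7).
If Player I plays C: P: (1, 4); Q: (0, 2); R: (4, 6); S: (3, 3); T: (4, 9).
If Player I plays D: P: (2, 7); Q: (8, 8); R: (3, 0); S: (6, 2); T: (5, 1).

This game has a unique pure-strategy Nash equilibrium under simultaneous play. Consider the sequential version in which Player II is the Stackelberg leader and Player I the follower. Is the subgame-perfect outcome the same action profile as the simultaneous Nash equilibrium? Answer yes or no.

Work backward from Player I's decision.
- P: BR = A, leader payoff 5.
- Q: BR = D, leader payoff 8.
- R: BR = A, leader payoff 6.
- S: BR = D, leader payoff 2.
- T: BR = A, leader payoff 3.
Among 5, 8, 6, 2, 3, the best is 8 at Q. Subgame-perfect outcome: (D, Q) with payoffs (8, 8).
Now find the simultaneous Nash equilibrium.
Player I's best replies: P→A; Q→D; R→A; S→D; T→A.
Player II's best replies: A→S; B→Q; C→T; D→Q.
Only (D, Q) has each player best-responding; Nash payoffs (8, 8).
Sequential outcome (D, Q) coincides with the Nash profile (D, Q).

yes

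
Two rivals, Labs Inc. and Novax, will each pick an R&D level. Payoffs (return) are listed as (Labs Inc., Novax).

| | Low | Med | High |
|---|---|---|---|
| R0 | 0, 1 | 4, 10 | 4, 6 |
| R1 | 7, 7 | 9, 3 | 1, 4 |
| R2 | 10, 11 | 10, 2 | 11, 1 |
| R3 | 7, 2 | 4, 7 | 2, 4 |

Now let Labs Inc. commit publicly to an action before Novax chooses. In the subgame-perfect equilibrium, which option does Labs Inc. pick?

Solve by backward induction (Labs Inc. leads).
- R0: BR = Med, leader payoff 4.
- R1: BR = Low, leader payoff 7.
- R2: BR = Low, leader payoff 10.
- R3: BR = Med, leader payoff 4.
Labs Inc.'s induced payoffs are 4, 7, 10, 4, so Labs Inc. commits to R2. Subgame-perfect outcome: (R2, Low) with payoffs (10, 11).

R2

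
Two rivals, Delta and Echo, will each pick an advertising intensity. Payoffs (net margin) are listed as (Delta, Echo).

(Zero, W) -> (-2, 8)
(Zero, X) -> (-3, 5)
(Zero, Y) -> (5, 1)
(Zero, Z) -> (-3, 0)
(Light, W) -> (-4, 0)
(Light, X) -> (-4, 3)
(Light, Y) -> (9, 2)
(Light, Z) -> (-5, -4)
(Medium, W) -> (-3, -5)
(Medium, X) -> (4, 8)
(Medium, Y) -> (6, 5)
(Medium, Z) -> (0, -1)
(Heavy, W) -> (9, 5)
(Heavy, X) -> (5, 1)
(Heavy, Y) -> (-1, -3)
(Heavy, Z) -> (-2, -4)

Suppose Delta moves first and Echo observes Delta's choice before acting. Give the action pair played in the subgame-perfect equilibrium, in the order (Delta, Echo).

Work backward from Echo's decision.
- Zero → Echo plays W (best of 8, 5, 1, 0); Delta gets -2.
- Light → Echo plays X (best of 0, 3, 2, -4); Delta gets -4.
- Medium → Echo plays X (best of -5, 8, 5, -1); Delta gets 4.
- Heavy → Echo plays W (best of 5, 1, -3, -4); Delta gets 9.
Delta's induced payoffs are -2, -4, 4, 9, so Delta commits to Heavy. Subgame-perfect outcome: (Heavy, W) with payoffs (9, 5).

(Heavy, W)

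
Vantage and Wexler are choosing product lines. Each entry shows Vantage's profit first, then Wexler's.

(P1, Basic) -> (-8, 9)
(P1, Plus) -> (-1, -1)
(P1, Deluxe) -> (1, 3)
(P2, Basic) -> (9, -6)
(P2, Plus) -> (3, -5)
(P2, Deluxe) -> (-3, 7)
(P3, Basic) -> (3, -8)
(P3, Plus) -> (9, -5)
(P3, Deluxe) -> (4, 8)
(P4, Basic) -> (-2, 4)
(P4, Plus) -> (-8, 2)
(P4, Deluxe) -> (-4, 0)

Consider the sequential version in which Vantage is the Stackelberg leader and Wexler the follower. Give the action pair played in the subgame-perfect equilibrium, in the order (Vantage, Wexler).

(P3, Deluxe)

Work backward from Wexler's decision.
- P1: Wexler compares 9, -1, 3 and picks Basic; Vantage would get -8.
- P2: Wexler compares -6, -5, 7 and picks Deluxe; Vantage would get -3.
- P3: Wexler compares -8, -5, 8 and picks Deluxe; Vantage would get 4.
- P4: Wexler compares 4, 2, 0 and picks Basic; Vantage would get -2.
Maximizing over -8, -3, 4, -2, Vantage chooses P3. Subgame-perfect outcome: (P3, Deluxe) with payoffs (4, 8).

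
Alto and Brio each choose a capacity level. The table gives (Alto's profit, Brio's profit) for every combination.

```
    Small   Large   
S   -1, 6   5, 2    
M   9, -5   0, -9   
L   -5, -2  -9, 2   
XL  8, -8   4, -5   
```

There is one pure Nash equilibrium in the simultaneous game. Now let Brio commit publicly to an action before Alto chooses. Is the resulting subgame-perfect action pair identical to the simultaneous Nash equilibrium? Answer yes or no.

Solve by backward induction (Brio leads).
- Small → Alto plays M (best of -1, 9, -5, 8); Brio gets -5.
- Large → Alto plays S (best of 5, 0, -9, 4); Brio gets 2.
Among -5, 2, the best is 2 at Large. Subgame-perfect outcome: (S, Large) with payoffs (5, 2).
For the simultaneous game, intersect best replies.
Alto's best replies: Small→M; Large→S.
Brio's best replies: S→Small; M→Small; L→Large; XL→Large.
The unique mutual best reply is (M, Small), giving (9, -5).
Sequential outcome (S, Large) differs from the Nash profile (M, Small).

no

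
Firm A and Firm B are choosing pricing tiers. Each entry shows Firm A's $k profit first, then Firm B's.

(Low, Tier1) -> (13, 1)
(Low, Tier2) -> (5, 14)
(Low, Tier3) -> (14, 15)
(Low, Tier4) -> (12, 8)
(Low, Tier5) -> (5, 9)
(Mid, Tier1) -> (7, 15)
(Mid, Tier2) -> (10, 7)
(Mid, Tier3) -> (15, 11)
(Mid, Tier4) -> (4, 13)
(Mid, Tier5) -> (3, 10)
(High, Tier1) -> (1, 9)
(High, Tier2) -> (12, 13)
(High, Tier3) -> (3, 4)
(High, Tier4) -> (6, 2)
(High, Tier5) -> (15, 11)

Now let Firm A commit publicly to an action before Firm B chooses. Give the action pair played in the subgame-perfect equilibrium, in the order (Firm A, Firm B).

(Low, Tier3)

Work backward from Firm B's decision.
- Low: BR = Tier3, leader payoff 14.
- Mid: BR = Tier1, leader payoff 7.
- High: BR = Tier2, leader payoff 12.
Firm A's induced payoffs are 14, 7, 12, so Firm A commits to Low. Subgame-perfect outcome: (Low, Tier3) with payoffs (14, 15).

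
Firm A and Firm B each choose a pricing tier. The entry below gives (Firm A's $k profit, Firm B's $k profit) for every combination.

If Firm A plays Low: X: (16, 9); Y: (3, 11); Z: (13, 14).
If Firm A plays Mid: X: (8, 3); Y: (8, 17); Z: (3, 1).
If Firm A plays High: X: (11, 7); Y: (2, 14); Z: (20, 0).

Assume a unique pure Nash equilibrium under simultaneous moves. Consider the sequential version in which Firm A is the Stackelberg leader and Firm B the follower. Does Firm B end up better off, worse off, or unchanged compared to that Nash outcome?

worse off

Solve by backward induction (Firm A leads).
- Low: BR = Z, leader payoff 13.
- Mid: BR = Y, leader payoff 8.
- High: BR = Y, leader payoff 2.
Firm A's induced payoffs are 13, 8, 2, so Firm A commits to Low. Subgame-perfect outcome: (Low, Z) with payoffs (13, 14).
Under simultaneous play:
Firm A's best replies: X→Low; Y→Mid; Z→High.
Firm B's best replies: Low→Z; Mid→Y; High→Y.
Only (Mid, Y) has each player best-responding; Nash payoffs (8, 17).
Firm B earns 14 sequentially versus 17 at the Nash outcome: worse off.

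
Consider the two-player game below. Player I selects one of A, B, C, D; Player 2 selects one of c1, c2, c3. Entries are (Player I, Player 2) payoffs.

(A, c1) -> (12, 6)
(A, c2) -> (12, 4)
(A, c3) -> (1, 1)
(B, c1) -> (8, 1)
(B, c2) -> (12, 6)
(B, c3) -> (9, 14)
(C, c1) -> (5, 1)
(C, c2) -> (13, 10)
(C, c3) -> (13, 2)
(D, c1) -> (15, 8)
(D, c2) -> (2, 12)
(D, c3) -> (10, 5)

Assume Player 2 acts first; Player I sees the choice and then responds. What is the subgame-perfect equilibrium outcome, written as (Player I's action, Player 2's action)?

Backward induction with Player 2 moving first.
- c1: Player I compares 12, 8, 5, 15 and picks D; Player 2 would get 8.
- c2: Player I compares 12, 12, 13, 2 and picks C; Player 2 would get 10.
- c3: Player I compares 1, 9, 13, 10 and picks C; Player 2 would get 2.
Maximizing over 8, 10, 2, Player 2 chooses c2. Subgame-perfect outcome: (C, c2) with payoffs (13, 10).

(C, c2)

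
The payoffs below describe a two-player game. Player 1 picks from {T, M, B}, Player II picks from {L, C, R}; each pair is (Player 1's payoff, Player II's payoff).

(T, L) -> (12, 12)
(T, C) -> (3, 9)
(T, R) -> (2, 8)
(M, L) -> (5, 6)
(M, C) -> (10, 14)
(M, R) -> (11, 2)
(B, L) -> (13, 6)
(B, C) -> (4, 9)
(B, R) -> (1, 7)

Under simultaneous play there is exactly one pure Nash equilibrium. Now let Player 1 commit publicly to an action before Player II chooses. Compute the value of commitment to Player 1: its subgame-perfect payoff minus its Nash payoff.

Work backward from Player II's decision.
- T: Player II compares 12, 9, 8 and picks L; Player 1 would get 12.
- M: Player II compares 6, 14, 2 and picks C; Player 1 would get 10.
- B: Player II compares 6, 9, 7 and picks C; Player 1 would get 4.
Maximizing over 12, 10, 4, Player 1 chooses T. Subgame-perfect outcome: (T, L) with payoffs (12, 12).
Now find the simultaneous Nash equilibrium.
Player 1's best replies: L→B; C→M; R→M.
Player II's best replies: T→L; M→C; B→C.
The unique mutual best reply is (M, C), giving (10, 14).
Player 1's commitment gain: 12 − 10 = 2.

2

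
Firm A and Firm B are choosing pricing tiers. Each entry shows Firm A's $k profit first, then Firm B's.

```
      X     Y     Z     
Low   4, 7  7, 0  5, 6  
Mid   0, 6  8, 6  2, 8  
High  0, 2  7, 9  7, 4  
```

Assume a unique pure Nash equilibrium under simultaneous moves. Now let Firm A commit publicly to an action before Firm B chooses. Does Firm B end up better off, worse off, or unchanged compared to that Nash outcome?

Firm B best-responds to each possible Firm A move:
- Low: Firm B compares 7, 0, 6 and picks X; Firm A would get 4.
- Mid: Firm B compares 6, 6, 8 and picks Z; Firm A would get 2.
- High: Firm B compares 2, 9, 4 and picks Y; Firm A would get 7.
Firm A's induced payoffs are 4, 2, 7, so Firm A commits to High. Subgame-perfect outcome: (High, Y) with payoffs (7, 9).
For the simultaneous game, intersect best replies.
Firm A's best replies: X→Low; Y→Mid; Z→High.
Firm B's best replies: Low→X; Mid→Z; High→Y.
The unique mutual best reply is (Low, X), giving (4, 7).
Firm B earns 9 sequentially versus 7 at the Nash outcome: better off.

better off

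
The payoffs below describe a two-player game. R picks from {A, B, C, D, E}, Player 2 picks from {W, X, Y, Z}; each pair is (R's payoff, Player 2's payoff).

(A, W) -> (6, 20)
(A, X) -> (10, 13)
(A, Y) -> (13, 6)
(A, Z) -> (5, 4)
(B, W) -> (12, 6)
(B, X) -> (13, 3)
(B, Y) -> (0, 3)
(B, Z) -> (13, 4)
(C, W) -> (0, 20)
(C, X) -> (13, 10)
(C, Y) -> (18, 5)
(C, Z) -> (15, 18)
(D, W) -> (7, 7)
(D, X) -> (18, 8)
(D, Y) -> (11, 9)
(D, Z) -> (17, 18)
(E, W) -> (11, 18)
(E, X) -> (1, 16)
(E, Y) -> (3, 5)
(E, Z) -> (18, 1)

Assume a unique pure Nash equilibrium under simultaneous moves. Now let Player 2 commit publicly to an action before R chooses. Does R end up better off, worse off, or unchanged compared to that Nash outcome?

better off

R best-responds to each possible Player 2 move:
- W: R compares 6, 12, 0, 7, 11 and picks B; Player 2 would get 6.
- X: R compares 10, 13, 13, 18, 1 and picks D; Player 2 would get 8.
- Y: R compares 13, 0, 18, 11, 3 and picks C; Player 2 would get 5.
- Z: R compares 5, 13, 15, 17, 18 and picks E; Player 2 would get 1.
Maximizing over 6, 8, 5, 1, Player 2 chooses X. Subgame-perfect outcome: (D, X) with payoffs (18, 8).
Under simultaneous play:
R's best replies: W→B; X→D; Y→C; Z→E.
Player 2's best replies: A→W; B→W; C→W; D→Z; E→W.
The unique mutual best reply is (B, W), giving (12, 6).
R earns 18 sequentially versus 12 at the Nash outcome: better off.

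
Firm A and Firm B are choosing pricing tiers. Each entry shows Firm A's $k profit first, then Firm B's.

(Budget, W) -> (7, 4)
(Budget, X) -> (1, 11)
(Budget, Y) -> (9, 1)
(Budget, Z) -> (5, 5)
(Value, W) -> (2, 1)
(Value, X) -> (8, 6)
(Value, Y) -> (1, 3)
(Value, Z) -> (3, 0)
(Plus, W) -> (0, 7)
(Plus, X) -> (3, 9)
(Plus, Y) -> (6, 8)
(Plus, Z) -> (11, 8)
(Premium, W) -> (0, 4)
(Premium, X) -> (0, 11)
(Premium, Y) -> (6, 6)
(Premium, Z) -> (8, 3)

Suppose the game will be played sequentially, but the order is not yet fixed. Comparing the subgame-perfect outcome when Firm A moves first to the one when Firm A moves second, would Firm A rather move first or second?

second

If Firm A leads: Firm B's best replies are Budget→X, Value→X, Plus→X, Premium→X; Firm A's induced payoffs 1, 8, 3, 0; outcome (Value, X), payoffs (8, 6).
If Firm B leads: Firm A's best replies are W→Budget, X→Value, Y→Budget, Z→Plus; Firm B's induced payoffs 4, 6, 1, 8; outcome (Plus, Z), payoffs (11, 8).
Firm A gets 8 moving first and 11 moving second, so Firm A prefers to move second.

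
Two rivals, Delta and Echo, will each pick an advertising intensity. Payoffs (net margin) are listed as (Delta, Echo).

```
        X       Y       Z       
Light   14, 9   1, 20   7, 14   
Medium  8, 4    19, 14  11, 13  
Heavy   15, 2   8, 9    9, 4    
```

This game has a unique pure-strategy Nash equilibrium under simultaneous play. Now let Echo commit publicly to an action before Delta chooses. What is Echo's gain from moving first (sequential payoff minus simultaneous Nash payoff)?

0

Solve by backward induction (Echo leads).
- X: Delta compares 14, 8, 15 and picks Heavy; Echo would get 2.
- Y: Delta compares 1, 19, 8 and picks Medium; Echo would get 14.
- Z: Delta compares 7, 11, 9 and picks Medium; Echo would get 13.
Echo's induced payoffs are 2, 14, 13, so Echo commits to Y. Subgame-perfect outcome: (Medium, Y) with payoffs (19, 14).
For the simultaneous game, intersect best replies.
Delta's best replies: X→Heavy; Y→Medium; Z→Medium.
Echo's best replies: Light→Y; Medium→Y; Heavy→Y.
The unique mutual best reply is (Medium, Y), giving (19, 14).
Echo's commitment gain: 14 − 14 = 0.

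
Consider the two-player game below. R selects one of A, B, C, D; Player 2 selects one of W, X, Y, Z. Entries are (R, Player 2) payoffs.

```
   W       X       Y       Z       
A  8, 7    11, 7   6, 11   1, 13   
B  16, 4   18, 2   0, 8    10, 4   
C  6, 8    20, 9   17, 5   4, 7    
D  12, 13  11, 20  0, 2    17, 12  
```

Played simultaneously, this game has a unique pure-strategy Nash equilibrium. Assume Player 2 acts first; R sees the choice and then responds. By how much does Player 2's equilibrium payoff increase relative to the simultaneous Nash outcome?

R best-responds to each possible Player 2 move:
- W: R compares 8, 16, 6, 12 and picks B; Player 2 would get 4.
- X: R compares 11, 18, 20, 11 and picks C; Player 2 would get 9.
- Y: R compares 6, 0, 17, 0 and picks C; Player 2 would get 5.
- Z: R compares 1, 10, 4, 17 and picks D; Player 2 would get 12.
Player 2's induced payoffs are 4, 9, 5, 12, so Player 2 commits to Z. Subgame-perfect outcome: (D, Z) with payoffs (17, 12).
Now find the simultaneous Nash equilibrium.
R's best replies: W→B; X→C; Y→C; Z→D.
Player 2's best replies: A→Z; B→Y; C→X; D→X.
The unique mutual best reply is (C, X), giving (20, 9).
Player 2's commitment gain: 12 − 9 = 3.

3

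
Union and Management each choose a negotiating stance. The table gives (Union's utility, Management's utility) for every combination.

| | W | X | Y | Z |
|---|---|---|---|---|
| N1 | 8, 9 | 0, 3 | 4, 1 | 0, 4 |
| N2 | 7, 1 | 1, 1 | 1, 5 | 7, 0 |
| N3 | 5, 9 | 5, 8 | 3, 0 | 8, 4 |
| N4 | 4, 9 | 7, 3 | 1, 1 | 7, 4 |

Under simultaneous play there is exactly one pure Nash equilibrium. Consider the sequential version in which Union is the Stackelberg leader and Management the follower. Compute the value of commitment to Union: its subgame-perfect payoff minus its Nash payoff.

0

Work backward from Management's decision.
- N1 → Management plays W (best of 9, 3, 1, 4); Union gets 8.
- N2 → Management plays Y (best of 1, 1, 5, 0); Union gets 1.
- N3 → Management plays W (best of 9, 8, 0, 4); Union gets 5.
- N4 → Management plays W (best of 9, 3, 1, 4); Union gets 4.
Among 8, 1, 5, 4, the best is 8 at N1. Subgame-perfect outcome: (N1, W) with payoffs (8, 9).
Under simultaneous play:
Union's best replies: W→N1; X→N4; Y→N1; Z→N3.
Management's best replies: N1→W; N2→Y; N3→W; N4→W.
Only (N1, W) has each player best-responding; Nash payoffs (8, 9).
Union's commitment gain: 8 − 8 = 0.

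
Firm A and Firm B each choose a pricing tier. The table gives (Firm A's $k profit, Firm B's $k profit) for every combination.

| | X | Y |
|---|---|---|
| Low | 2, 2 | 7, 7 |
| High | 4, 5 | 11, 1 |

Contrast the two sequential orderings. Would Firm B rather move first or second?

second

If Firm A leads: Firm B's best replies are Low→Y, High→X; Firm A's induced payoffs 7, 4; outcome (Low, Y), payoffs (7, 7).
If Firm B leads: Firm A's best replies are X→High, Y→High; Firm B's induced payoffs 5, 1; outcome (High, X), payoffs (4, 5).
Firm B gets 5 moving first and 7 moving second, so Firm B prefers to move second.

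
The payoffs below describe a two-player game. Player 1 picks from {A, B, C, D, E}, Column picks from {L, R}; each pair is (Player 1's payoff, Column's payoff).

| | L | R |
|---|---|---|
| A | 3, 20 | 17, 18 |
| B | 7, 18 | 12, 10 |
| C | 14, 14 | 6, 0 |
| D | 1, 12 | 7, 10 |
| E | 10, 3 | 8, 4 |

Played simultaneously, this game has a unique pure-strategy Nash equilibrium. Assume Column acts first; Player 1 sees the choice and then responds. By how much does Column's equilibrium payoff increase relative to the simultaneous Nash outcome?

Player 1 best-responds to each possible Column move:
- L → Player 1 plays C (best of 3, 7, 14, 1, 10); Column gets 14.
- R → Player 1 plays A (best of 17, 12, 6, 7, 8); Column gets 18.
Maximizing over 14, 18, Column chooses R. Subgame-perfect outcome: (A, R) with payoffs (17, 18).
Now find the simultaneous Nash equilibrium.
Player 1's best replies: L→C; R→A.
Column's best replies: A→L; B→L; C→L; D→L; E→R.
Only (C, L) has each player best-responding; Nash payoffs (14, 14).
Column's commitment gain: 18 − 14 = 4.

4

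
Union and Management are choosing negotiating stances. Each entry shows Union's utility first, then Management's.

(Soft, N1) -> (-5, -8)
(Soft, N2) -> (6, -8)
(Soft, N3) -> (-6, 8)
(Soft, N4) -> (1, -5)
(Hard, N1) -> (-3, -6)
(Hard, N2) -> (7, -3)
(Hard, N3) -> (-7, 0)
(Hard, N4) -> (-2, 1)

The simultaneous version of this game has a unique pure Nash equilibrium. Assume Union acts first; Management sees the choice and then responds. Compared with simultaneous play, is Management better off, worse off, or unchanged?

worse off

Management best-responds to each possible Union move:
- Soft → Management plays N3 (best of -8, -8, 8, -5); Union gets -6.
- Hard → Management plays N4 (best of -6, -3, 0, 1); Union gets -2.
Maximizing over -6, -2, Union chooses Hard. Subgame-perfect outcome: (Hard, N4) with payoffs (-2, 1).
Now find the simultaneous Nash equilibrium.
Union's best replies: N1→Hard; N2→Hard; N3→Soft; N4→Soft.
Management's best replies: Soft→N3; Hard→N4.
Only (Soft, N3) has each player best-responding; Nash payoffs (-6, 8).
Management earns 1 sequentially versus 8 at the Nash outcome: worse off.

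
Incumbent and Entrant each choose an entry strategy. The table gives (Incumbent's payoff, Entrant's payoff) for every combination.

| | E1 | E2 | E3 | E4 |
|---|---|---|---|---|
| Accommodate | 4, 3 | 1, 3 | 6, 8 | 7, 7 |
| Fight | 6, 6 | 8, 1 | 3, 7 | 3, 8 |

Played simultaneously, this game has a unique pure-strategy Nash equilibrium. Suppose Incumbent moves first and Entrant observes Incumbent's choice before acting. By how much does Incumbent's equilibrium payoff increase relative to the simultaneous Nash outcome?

Solve by backward induction (Incumbent leads).
- Accommodate → Entrant plays E3 (best of 3, 3, 8, 7); Incumbent gets 6.
- Fight → Entrant plays E4 (best of 6, 1, 7, 8); Incumbent gets 3.
Maximizing over 6, 3, Incumbent chooses Accommodate. Subgame-perfect outcome: (Accommodate, E3) with payoffs (6, 8).
Now find the simultaneous Nash equilibrium.
Incumbent's best replies: E1→Fight; E2→Fight; E3→Accommodate; E4→Accommodate.
Entrant's best replies: Accommodate→E3; Fight→E4.
The unique mutual best reply is (Accommodate, E3), giving (6, 8).
Incumbent's commitment gain: 6 − 6 = 0.

0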